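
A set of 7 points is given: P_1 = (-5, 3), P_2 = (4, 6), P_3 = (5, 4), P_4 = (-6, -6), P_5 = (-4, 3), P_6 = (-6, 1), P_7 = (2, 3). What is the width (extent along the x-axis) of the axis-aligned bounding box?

max x = 5, min x = -6, so width = 11.

11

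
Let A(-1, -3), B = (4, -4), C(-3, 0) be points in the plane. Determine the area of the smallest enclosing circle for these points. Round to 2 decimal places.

51.05

Side lengths²: AB² = 26, AC² = 13, BC² = 65.
Since BC² = 65 ≥ 26 + 13 = 39, the angle opposite BC is not acute, so the smallest enclosing circle has BC as diameter.
Centre = midpoint of BC = (0.5, -2), r² = 65/4 = 16.25.
Area = π·r² = π·16.25 ≈ 51.05.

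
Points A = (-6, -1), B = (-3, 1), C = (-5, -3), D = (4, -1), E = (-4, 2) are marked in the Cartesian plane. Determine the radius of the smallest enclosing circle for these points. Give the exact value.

By Welzl's lemma the MEC is supported by two points (diametrically opposite) or three points (on a circumcircle).
The farthest pair is A–D with squared distance 100. The circle on this segment as diameter has centre (-1, -1) and r² = 100/4 = 25.
Check B: distance² to centre = 8 ≤ 25, so it lies inside.
All remaining points lie in this disk, and no smaller disk contains both endpoints, so this is the minimum enclosing circle.
r = √25 = 5.

5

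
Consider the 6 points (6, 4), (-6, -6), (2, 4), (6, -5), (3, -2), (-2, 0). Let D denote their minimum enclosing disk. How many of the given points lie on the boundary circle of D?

A smallest enclosing disk is always determined by at most three of the input points on its boundary.
The farthest pair is (6, 4)–(-6, -6) with squared distance 244. The circle on this segment as diameter has centre (0, -1) and r² = 244/4 = 61.
Check (2, 4): distance² to centre = 29 ≤ 61, so it lies inside.
All remaining points lie in this disk, and no smaller disk contains both endpoints, so this is the minimum enclosing circle.
The points at distance exactly r from the centre are (6, 4), (-6, -6) — 2 points.

2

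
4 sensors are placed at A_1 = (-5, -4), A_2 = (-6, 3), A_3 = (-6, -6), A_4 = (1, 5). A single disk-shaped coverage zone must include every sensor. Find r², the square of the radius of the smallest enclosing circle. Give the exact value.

A smallest enclosing disk is always determined by at most three of the input points on its boundary.
The farthest pair is A_3–A_4 with squared distance 170. The circle on this segment as diameter has centre (-2.5, -0.5) and r² = 170/4 = 42.5.
Check A_1: distance² to centre = 18.5 ≤ 42.5, so it lies inside.
All remaining points lie in this disk, and no smaller disk contains both endpoints, so this is the minimum enclosing circle.

42.5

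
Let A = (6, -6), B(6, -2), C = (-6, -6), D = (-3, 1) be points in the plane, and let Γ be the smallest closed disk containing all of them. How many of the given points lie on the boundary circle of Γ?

3

The farthest pair is B–C with squared distance 160. The circle on this segment as diameter has centre (0, -4) and r² = 160/4 = 40.
Check A: distance² to centre = 40 ≤ 40, so it lies inside.
All remaining points lie in this disk, and no smaller disk contains both endpoints, so this is the minimum enclosing circle.
The points at distance exactly r from the centre are A, B, C — 3 points.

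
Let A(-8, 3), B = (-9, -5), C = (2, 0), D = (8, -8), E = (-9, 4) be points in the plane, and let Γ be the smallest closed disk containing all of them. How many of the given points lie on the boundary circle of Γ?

2

The farthest pair is D–E with squared distance 433. The circle on this segment as diameter has centre (-0.5, -2) and r² = 433/4 = 108.25.
Check A: distance² to centre = 81.25 ≤ 108.25, so it lies inside.
All remaining points lie in this disk, and no smaller disk contains both endpoints, so this is the minimum enclosing circle.
The points at distance exactly r from the centre are D, E — 2 points.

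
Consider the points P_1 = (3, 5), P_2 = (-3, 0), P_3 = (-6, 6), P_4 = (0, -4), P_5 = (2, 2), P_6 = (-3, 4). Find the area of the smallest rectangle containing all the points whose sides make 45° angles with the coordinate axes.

In coordinates u = x + y, v = x − y the rectangle is axis-aligned; the map (x,y)→(u,v) scales areas by 2.
u-values: 8, -3, 0, -4, 4, 1; range = 8 − (-4) = 12.
v-values: -2, -3, -12, 4, 0, -7; range = 4 − (-12) = 16.
Area = (12 × 16) / 2 = 96.

96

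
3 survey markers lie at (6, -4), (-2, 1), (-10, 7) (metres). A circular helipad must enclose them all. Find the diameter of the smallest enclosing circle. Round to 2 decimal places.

Call the three points A, B, C in the order given.
Side lengths²: AB² = 89, AC² = 377, BC² = 100.
Since AC² = 377 ≥ 100 + 89 = 189, the angle opposite AC is not acute, so the smallest enclosing circle has AC as diameter.
Centre = midpoint of AC = (-2, 1.5), r² = 377/4 = 94.25.
Diameter = 2r = 2√(94.25) ≈ 19.42.

19.42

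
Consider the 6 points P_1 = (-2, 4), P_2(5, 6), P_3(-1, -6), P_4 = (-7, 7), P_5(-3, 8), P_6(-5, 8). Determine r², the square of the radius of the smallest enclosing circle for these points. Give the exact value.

59.45

The minimum enclosing circle is determined by three boundary points: P_2, P_3, P_4.
Their circumcentre is (-1.4, 1.7) with r² = 59.45.
The farthest remaining point P_6 is at distance² 52.65 ≤ 59.45.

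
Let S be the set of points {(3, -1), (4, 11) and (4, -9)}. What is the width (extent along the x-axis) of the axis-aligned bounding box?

1

max x = 4, min x = 3, so width = 1.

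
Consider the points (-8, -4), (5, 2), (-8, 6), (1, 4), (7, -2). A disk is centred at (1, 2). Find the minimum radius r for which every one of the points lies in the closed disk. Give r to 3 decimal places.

10.817

The required radius is the distance from (1, 2) to the farthest point.
Squared distances: 117, 16, 97, 4, 52.
Maximum is 117, attained at (-8, -4).
r = √117 ≈ 10.817.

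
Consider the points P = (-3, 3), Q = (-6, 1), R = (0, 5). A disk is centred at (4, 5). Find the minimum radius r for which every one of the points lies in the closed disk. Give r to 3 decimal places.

The required radius is the distance from (4, 5) to the farthest point.
Squared distances: 53, 116, 16.
Maximum is 116, attained at Q.
r = √116 ≈ 10.770.

10.770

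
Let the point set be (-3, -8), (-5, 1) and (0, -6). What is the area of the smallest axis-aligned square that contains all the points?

The bounding box has width 5 and height 9.
An axis-aligned square enclosing the set must have side ≥ max(width, height).
So the minimum side is max(5, 9) = 9.
Area = 9² = 81.

81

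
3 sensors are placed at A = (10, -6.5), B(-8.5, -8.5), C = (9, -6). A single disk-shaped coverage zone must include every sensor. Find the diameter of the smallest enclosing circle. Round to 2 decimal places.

18.61

Side lengths²: AB² = 346.25, AC² = 1.25, BC² = 312.5.
Since AB² = 346.25 ≥ 312.5 + 1.25 = 313.75, the angle opposite AB is not acute, so the smallest enclosing circle has AB as diameter.
Centre = midpoint of AB = (0.75, -7.5), r² = 346.25/4 = 86.5625.
Diameter = 2r = 2√(86.5625) ≈ 18.61.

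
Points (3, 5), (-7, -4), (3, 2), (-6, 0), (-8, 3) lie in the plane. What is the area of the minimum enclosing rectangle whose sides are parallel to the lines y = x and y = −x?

In coordinates u = x + y, v = x − y the rectangle is axis-aligned; the map (x,y)→(u,v) scales areas by 2.
u-values: 8, -11, 5, -6, -5; range = 8 − (-11) = 19.
v-values: -2, -3, 1, -6, -11; range = 1 − (-11) = 12.
Area = (19 × 12) / 2 = 114.

114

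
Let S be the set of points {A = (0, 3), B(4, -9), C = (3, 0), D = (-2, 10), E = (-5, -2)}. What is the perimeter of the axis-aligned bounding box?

56

Width = max x − min x = 4 − (-5) = 9.
Height = max y − min y = 10 − (-9) = 19.
Perimeter = 2(9 + 19) = 56.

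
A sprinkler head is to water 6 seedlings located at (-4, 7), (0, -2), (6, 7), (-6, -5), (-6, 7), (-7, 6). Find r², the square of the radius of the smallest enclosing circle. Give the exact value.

The minimum enclosing circle is determined by three boundary points: (6, 7), (-6, -5), (-7, 6).
Their circumcentre is (-1/12, 13/12) with r² = 5185/72.
The farthest remaining point (-6, 7) is at distance² 5041/72 ≤ 5185/72.

5185/72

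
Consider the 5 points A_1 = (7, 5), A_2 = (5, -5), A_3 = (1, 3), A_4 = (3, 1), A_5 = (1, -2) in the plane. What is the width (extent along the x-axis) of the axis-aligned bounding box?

6

max x = 7, min x = 1, so width = 6.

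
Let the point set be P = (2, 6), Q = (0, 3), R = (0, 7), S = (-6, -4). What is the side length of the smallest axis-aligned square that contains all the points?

11

The bounding box has width 8 and height 11.
An axis-aligned square enclosing the set must have side ≥ max(width, height).
So the minimum side is max(8, 11) = 11.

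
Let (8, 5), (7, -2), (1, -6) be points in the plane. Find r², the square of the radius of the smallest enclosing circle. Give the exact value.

42.5

Call the three points A, B, C in the order given.
Side lengths²: AB² = 50, AC² = 170, BC² = 52.
Since AC² = 170 ≥ 52 + 50 = 102, the angle opposite AC is not acute, so the smallest enclosing circle has AC as diameter.
Centre = midpoint of AC = (4.5, -0.5), r² = 170/4 = 42.5.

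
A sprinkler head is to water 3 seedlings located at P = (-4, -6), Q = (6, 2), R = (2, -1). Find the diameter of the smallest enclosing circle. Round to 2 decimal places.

Side lengths²: PQ² = 164, PR² = 61, QR² = 25.
Since PQ² = 164 ≥ 61 + 25 = 86, the angle opposite PQ is not acute, so the smallest enclosing circle has PQ as diameter.
Centre = midpoint of PQ = (1, -2), r² = 164/4 = 41.
Diameter = 2r = 2√41 ≈ 12.81.

12.81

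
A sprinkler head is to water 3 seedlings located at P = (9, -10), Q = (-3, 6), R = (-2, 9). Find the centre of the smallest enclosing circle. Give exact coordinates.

(3.5, -0.5)

Side lengths²: PQ² = 400, PR² = 482, QR² = 10.
Since PR² = 482 ≥ 400 + 10 = 410, the angle opposite PR is not acute, so the smallest enclosing circle has PR as diameter.
Centre = midpoint of PR = (3.5, -0.5), r² = 482/4 = 120.5.
Centre = (3.5, -0.5).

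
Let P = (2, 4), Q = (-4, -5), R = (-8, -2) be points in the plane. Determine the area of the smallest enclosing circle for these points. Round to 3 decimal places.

Side lengths²: PQ² = 117, PR² = 136, QR² = 25.
Since PR² = 136 < 117 + 25 = 142, the triangle is acute, so the smallest enclosing circle is the circumcircle.
Circumcentre = (-17/6, 13/18), r² = 5525/162.
Area = π·r² = π·5525/162 ≈ 107.144.

107.144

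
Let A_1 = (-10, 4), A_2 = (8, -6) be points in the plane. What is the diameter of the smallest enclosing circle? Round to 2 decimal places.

The smallest circle enclosing two points has them as diameter endpoints.
Centre = midpoint = (-1, -1); r² = |A_1A_2|²/4 = 424/4 = 106.
Diameter = 2r = 2√106 ≈ 20.59.

20.59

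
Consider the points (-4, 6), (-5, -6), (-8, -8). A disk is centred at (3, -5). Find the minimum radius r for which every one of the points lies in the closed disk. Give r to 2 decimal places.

The required radius is the distance from (3, -5) to the farthest point.
Squared distances: 170, 65, 130.
Maximum is 170, attained at (-4, 6).
r = √170 ≈ 13.04.

13.04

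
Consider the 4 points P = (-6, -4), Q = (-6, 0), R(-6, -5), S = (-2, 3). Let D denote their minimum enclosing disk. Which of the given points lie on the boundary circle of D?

A smallest enclosing disk is always determined by at most three of the input points on its boundary.
The farthest pair is R–S with squared distance 80. The circle on this segment as diameter has centre (-4, -1) and r² = 80/4 = 20.
Check P: distance² to centre = 13 ≤ 20, so it lies inside.
All remaining points lie in this disk, and no smaller disk contains both endpoints, so this is the minimum enclosing circle.
The points at distance exactly r from the centre are R, S — 2 points.

R, S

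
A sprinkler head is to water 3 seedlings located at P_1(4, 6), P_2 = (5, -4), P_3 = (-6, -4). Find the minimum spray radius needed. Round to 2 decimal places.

Side lengths²: P_1P_2² = 101, P_1P_3² = 200, P_2P_3² = 121.
Since P_1P_3² = 200 < 121 + 101 = 222, the triangle is acute, so the smallest enclosing circle is the circumcircle.
Circumcentre = (-0.5, 0.5), r² = 50.5.
r = √(50.5) ≈ 7.11.

7.11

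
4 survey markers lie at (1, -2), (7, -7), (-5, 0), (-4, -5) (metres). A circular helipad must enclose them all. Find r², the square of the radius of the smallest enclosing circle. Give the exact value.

By Welzl's lemma the MEC is supported by two points (diametrically opposite) or three points (on a circumcircle).
The farthest pair is (7, -7)–(-5, 0) with squared distance 193. The circle on this segment as diameter has centre (1, -3.5) and r² = 193/4 = 48.25.
Check (1, -2): distance² to centre = 2.25 ≤ 48.25, so it lies inside.
All remaining points lie in this disk, and no smaller disk contains both endpoints, so this is the minimum enclosing circle.

48.25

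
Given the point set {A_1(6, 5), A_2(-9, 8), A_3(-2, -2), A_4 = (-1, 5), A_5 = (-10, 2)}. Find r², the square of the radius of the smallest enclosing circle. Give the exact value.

127465/1922

The minimum enclosing circle of a finite set is fixed by two of the points (as a diameter) or three (as a circumcircle).
The minimum enclosing circle is determined by three boundary points: A_1, A_2, A_5.
Their circumcentre is (-127/62, 233/62) with r² = 127465/1922.
The farthest remaining point A_3 is at distance² 63729/1922 ≤ 127465/1922.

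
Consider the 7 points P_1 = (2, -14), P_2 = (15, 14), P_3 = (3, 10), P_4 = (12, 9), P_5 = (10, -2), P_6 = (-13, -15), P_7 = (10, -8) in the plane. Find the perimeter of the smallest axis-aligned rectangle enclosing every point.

114

Width = max x − min x = 15 − (-13) = 28.
Height = max y − min y = 14 − (-15) = 29.
Perimeter = 2(28 + 29) = 114.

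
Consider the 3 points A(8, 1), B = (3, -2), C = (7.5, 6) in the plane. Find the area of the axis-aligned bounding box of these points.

40

x ranges over [3, 8], width 5.
y ranges over [-2, 6], height 8.
Area = 5 × 8 = 40.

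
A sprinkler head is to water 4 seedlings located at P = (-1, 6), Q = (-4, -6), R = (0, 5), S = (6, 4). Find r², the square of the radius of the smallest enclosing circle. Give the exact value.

The minimum enclosing circle is determined by three boundary points: P, Q, S.
Their circumcentre is (5/6, -5/6) with r² = 901/18.
The farthest remaining point R is at distance² 625/18 ≤ 901/18.

901/18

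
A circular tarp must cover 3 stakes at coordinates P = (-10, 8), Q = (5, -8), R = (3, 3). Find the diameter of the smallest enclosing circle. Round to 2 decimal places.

21.93

Side lengths²: PQ² = 481, PR² = 194, QR² = 125.
Since PQ² = 481 ≥ 194 + 125 = 319, the angle opposite PQ is not acute, so the smallest enclosing circle has PQ as diameter.
Centre = midpoint of PQ = (-2.5, 0), r² = 481/4 = 120.25.
Diameter = 2r = 2√(120.25) ≈ 21.93.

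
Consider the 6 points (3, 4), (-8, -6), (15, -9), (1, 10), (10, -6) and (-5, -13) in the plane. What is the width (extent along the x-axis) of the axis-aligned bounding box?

23

max x = 15, min x = -8, so width = 23.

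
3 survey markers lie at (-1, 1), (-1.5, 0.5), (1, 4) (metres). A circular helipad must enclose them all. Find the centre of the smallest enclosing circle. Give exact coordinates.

Call the three points A, B, C in the order given.
Side lengths²: AB² = 0.5, AC² = 13, BC² = 18.5.
Since BC² = 18.5 ≥ 13 + 0.5 = 13.5, the angle opposite BC is not acute, so the smallest enclosing circle has BC as diameter.
Centre = midpoint of BC = (-0.25, 2.25), r² = 18.5/4 = 4.625.
Centre = (-0.25, 2.25).

(-0.25, 2.25)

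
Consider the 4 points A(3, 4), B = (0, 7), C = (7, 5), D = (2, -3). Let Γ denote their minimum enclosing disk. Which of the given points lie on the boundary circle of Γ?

The minimum enclosing circle of a finite set is fixed by two of the points (as a diameter) or three (as a circumcircle).
The minimum enclosing circle is determined by three boundary points: B, C, D.
Their circumcentre is (161/66, 151/66) with r² = 61321/2178.
The farthest remaining point A is at distance² 7069/2178 ≤ 61321/2178.
The points at distance exactly r from the centre are B, C, D — 3 points.

B, C, D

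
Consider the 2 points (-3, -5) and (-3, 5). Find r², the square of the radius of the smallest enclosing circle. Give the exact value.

The smallest circle enclosing two points has them as diameter endpoints.
Centre = midpoint = (-3, 0); r² = |(-3, -5)−(-3, 5)|²/4 = 100/4 = 25.

25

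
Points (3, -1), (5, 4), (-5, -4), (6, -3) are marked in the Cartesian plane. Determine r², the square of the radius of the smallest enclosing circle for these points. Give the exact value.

A smallest enclosing disk is always determined by at most three of the input points on its boundary.
The minimum enclosing circle is determined by three boundary points: (5, 4), (-5, -4), (6, -3).
Their circumcentre is (8/39, -10/39) with r² = 62525/1521.
The farthest remaining point (3, -1) is at distance² 12722/1521 ≤ 62525/1521.

62525/1521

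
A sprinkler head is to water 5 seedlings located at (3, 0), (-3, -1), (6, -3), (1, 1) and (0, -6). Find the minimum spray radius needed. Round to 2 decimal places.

4.61

The minimum enclosing circle of a finite set is fixed by two of the points (as a diameter) or three (as a circumcircle).
The farthest pair is (-3, -1)–(6, -3) with squared distance 85. The circle on this segment as diameter has centre (1.5, -2) and r² = 85/4 = 21.25.
Check (3, 0): distance² to centre = 6.25 ≤ 21.25, so it lies inside.
All remaining points lie in this disk, and no smaller disk contains both endpoints, so this is the minimum enclosing circle.
r = √(21.25) ≈ 4.61.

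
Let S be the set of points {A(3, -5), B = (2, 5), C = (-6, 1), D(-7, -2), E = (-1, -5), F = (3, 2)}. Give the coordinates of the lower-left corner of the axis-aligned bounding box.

(-7, -5)

x-range [-7, 3], y-range [-5, 5].
The lower-left corner is (-7, -5).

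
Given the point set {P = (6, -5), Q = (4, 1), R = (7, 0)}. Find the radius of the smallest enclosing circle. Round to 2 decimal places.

3.16

Side lengths²: PQ² = 40, PR² = 26, QR² = 10.
Since PQ² = 40 ≥ 26 + 10 = 36, the angle opposite PQ is not acute, so the smallest enclosing circle has PQ as diameter.
Centre = midpoint of PQ = (5, -2), r² = 40/4 = 10.
r = √10 ≈ 3.16.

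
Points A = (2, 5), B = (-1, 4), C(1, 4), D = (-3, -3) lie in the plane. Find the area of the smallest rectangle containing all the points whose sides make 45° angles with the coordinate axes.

In coordinates u = x + y, v = x − y the rectangle is axis-aligned; the map (x,y)→(u,v) scales areas by 2.
u-values: 7, 3, 5, -6; range = 7 − (-6) = 13.
v-values: -3, -5, -3, 0; range = 0 − (-5) = 5.
Area = (13 × 5) / 2 = 32.5.

32.5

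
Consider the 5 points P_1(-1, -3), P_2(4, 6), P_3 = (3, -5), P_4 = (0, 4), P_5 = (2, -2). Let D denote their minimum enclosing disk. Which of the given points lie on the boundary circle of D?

By Welzl's lemma the MEC is supported by two points (diametrically opposite) or three points (on a circumcircle).
The minimum enclosing circle is determined by three boundary points: P_1, P_2, P_3.
Their circumcentre is (75/23, 12/23) with r² = 16165/529.
The farthest remaining point P_4 is at distance² 12025/529 ≤ 16165/529.
The points at distance exactly r from the centre are P_1, P_2, P_3 — 3 points.

P_1, P_2, P_3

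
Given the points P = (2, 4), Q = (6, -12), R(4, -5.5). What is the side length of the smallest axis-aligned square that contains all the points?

The bounding box has width 4 and height 16.
An axis-aligned square enclosing the set must have side ≥ max(width, height).
So the minimum side is max(4, 16) = 16.

16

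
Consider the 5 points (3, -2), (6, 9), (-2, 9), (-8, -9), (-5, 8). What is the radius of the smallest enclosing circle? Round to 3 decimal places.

The farthest pair is (6, 9)–(-8, -9) with squared distance 520. The circle on this segment as diameter has centre (-1, 0) and r² = 520/4 = 130.
Check (3, -2): distance² to centre = 20 ≤ 130, so it lies inside.
All remaining points lie in this disk, and no smaller disk contains both endpoints, so this is the minimum enclosing circle.
r = √130 ≈ 11.402.

11.402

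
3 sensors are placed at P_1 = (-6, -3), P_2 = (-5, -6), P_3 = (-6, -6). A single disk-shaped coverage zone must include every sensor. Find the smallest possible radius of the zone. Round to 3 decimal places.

Side lengths²: P_1P_2² = 10, P_1P_3² = 9, P_2P_3² = 1.
Since P_1P_2² = 10 ≥ 9 + 1 = 10, the angle opposite P_1P_2 is not acute, so the smallest enclosing circle has P_1P_2 as diameter.
Centre = midpoint of P_1P_2 = (-5.5, -4.5), r² = 10/4 = 2.5.
r = √(2.5) ≈ 1.581.

1.581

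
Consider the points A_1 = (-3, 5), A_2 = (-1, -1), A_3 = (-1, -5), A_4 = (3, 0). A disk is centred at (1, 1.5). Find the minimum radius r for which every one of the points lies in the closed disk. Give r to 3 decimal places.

6.801

The required radius is the distance from (1, 1.5) to the farthest point.
Squared distances: 28.25, 10.25, 46.25, 6.25.
Maximum is 46.25, attained at A_3.
r = √(46.25) ≈ 6.801.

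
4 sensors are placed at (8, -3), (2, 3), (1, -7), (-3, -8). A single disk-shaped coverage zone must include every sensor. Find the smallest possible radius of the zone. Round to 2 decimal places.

A smallest enclosing disk is always determined by at most three of the input points on its boundary.
The minimum enclosing circle is determined by three boundary points: (8, -3), (2, 3), (-3, -8).
Their circumcentre is (1.5625, -3.4375) with r² = 41.6328125.
The farthest remaining point (1, -7) is at distance² 13.0078125 ≤ 41.6328125.
r = √(41.6328125) ≈ 6.45.

6.45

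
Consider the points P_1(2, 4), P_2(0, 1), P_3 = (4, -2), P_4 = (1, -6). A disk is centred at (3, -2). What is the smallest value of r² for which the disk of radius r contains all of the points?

37

The required radius is the distance from (3, -2) to the farthest point.
Squared distances: 37, 18, 1, 20.
Maximum is 37, attained at P_1.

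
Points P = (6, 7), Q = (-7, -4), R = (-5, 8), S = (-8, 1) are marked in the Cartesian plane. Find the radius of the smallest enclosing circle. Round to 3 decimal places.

The minimum enclosing circle of a finite set is fixed by two of the points (as a diameter) or three (as a circumcircle).
The farthest pair is P–Q with squared distance 290. The circle on this segment as diameter has centre (-0.5, 1.5) and r² = 290/4 = 72.5.
Check R: distance² to centre = 62.5 ≤ 72.5, so it lies inside.
All remaining points lie in this disk, and no smaller disk contains both endpoints, so this is the minimum enclosing circle.
r = √(72.5) ≈ 8.515.

8.515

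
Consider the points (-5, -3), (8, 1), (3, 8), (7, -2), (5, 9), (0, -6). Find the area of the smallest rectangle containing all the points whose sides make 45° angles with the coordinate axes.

In coordinates u = x + y, v = x − y the rectangle is axis-aligned; the map (x,y)→(u,v) scales areas by 2.
u-values: -8, 9, 11, 5, 14, -6; range = 14 − (-8) = 22.
v-values: -2, 7, -5, 9, -4, 6; range = 9 − (-5) = 14.
Area = (22 × 14) / 2 = 154.

154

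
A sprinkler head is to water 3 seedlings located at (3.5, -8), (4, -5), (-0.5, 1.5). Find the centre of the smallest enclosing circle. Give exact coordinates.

(1.5, -3.25)

Call the three points A, B, C in the order given.
Side lengths²: AB² = 9.25, AC² = 106.25, BC² = 62.5.
Since AC² = 106.25 ≥ 62.5 + 9.25 = 71.75, the angle opposite AC is not acute, so the smallest enclosing circle has AC as diameter.
Centre = midpoint of AC = (1.5, -3.25), r² = 106.25/4 = 26.5625.
Centre = (1.5, -3.25).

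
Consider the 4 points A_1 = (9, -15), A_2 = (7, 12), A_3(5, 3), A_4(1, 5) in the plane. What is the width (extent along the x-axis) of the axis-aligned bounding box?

8

max x = 9, min x = 1, so width = 8.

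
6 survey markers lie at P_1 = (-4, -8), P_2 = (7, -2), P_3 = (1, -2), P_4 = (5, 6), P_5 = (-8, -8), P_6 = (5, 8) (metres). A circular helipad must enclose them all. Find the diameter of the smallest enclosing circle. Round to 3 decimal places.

20.616

By Welzl's lemma the MEC is supported by two points (diametrically opposite) or three points (on a circumcircle).
The farthest pair is P_5–P_6 with squared distance 425. The circle on this segment as diameter has centre (-1.5, 0) and r² = 425/4 = 106.25.
Check P_1: distance² to centre = 70.25 ≤ 106.25, so it lies inside.
All remaining points lie in this disk, and no smaller disk contains both endpoints, so this is the minimum enclosing circle.
Diameter = 2r = 2√(106.25) ≈ 20.616.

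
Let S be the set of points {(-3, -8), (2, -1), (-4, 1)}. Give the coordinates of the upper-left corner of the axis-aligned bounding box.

(-4, 1)

x-range [-4, 2], y-range [-8, 1].
The upper-left corner is (-4, 1).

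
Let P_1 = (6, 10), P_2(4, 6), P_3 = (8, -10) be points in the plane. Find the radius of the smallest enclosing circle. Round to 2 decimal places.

Side lengths²: P_1P_2² = 20, P_1P_3² = 404, P_2P_3² = 272.
Since P_1P_3² = 404 ≥ 272 + 20 = 292, the angle opposite P_1P_3 is not acute, so the smallest enclosing circle has P_1P_3 as diameter.
Centre = midpoint of P_1P_3 = (7, 0), r² = 404/4 = 101.
r = √101 ≈ 10.05.

10.05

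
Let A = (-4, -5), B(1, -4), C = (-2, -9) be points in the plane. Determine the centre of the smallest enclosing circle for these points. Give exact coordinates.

Side lengths²: AB² = 26, AC² = 20, BC² = 34.
Since BC² = 34 < 26 + 20 = 46, the triangle is acute, so the smallest enclosing circle is the circumcircle.
Circumcentre = (-13/11, -67/11), r² = 1105/121.
Centre = (-13/11, -67/11).

(-13/11, -67/11)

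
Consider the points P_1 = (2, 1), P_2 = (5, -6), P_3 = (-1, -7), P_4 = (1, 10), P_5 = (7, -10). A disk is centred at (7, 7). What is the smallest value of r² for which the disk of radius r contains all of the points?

The required radius is the distance from (7, 7) to the farthest point.
Squared distances: 61, 173, 260, 45, 289.
Maximum is 289, attained at P_5.

289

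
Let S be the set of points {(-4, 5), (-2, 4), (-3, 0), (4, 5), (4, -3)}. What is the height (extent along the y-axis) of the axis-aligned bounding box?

max y = 5, min y = -3, so height = 8.

8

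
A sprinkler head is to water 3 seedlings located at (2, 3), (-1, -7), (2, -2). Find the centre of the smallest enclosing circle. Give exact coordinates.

(0.5, -2)

Call the three points A, B, C in the order given.
Side lengths²: AB² = 109, AC² = 25, BC² = 34.
Since AB² = 109 ≥ 34 + 25 = 59, the angle opposite AB is not acute, so the smallest enclosing circle has AB as diameter.
Centre = midpoint of AB = (0.5, -2), r² = 109/4 = 27.25.
Centre = (0.5, -2).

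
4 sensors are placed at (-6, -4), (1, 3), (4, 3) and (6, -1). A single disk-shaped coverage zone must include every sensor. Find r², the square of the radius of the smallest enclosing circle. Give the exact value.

12665/324

The minimum enclosing circle is determined by three boundary points: (-6, -4), (4, 3), (6, -1).
Their circumcentre is (-2/9, -29/18) with r² = 12665/324.
The farthest remaining point (1, 3) is at distance² 7373/324 ≤ 12665/324.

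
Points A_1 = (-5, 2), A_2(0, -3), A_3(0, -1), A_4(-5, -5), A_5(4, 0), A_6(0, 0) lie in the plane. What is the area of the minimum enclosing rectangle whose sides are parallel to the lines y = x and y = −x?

77

In coordinates u = x + y, v = x − y the rectangle is axis-aligned; the map (x,y)→(u,v) scales areas by 2.
u-values: -3, -3, -1, -10, 4, 0; range = 4 − (-10) = 14.
v-values: -7, 3, 1, 0, 4, 0; range = 4 − (-7) = 11.
Area = (14 × 11) / 2 = 77.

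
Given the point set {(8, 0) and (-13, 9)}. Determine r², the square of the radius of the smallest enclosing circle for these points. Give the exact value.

130.5

The smallest circle enclosing two points has them as diameter endpoints.
Centre = midpoint = (-2.5, 4.5); r² = |(8, 0)−(-13, 9)|²/4 = 522/4 = 130.5.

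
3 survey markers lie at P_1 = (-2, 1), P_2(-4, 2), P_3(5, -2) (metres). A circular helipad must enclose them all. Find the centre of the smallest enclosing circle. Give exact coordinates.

(0.5, 0)

Side lengths²: P_1P_2² = 5, P_1P_3² = 58, P_2P_3² = 97.
Since P_2P_3² = 97 ≥ 58 + 5 = 63, the angle opposite P_2P_3 is not acute, so the smallest enclosing circle has P_2P_3 as diameter.
Centre = midpoint of P_2P_3 = (0.5, 0), r² = 97/4 = 24.25.
Centre = (0.5, 0).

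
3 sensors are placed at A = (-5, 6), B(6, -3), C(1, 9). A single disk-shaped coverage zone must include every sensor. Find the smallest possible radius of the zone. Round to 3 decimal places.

7.123

Side lengths²: AB² = 202, AC² = 45, BC² = 169.
Since AB² = 202 < 169 + 45 = 214, the triangle is acute, so the smallest enclosing circle is the circumcircle.
Circumcentre = (47/58, 109/58), r² = 85345/1682.
r = √(85345/1682) ≈ 7.123.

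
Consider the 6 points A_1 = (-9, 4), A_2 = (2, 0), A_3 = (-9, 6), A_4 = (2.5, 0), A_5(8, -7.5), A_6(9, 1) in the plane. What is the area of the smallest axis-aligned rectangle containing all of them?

x ranges over [-9, 9], width 18.
y ranges over [-7.5, 6], height 13.5.
Area = 18 × 13.5 = 243.

243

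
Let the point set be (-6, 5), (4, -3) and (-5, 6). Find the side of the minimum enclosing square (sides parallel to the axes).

10

The bounding box has width 10 and height 9.
An axis-aligned square enclosing the set must have side ≥ max(width, height).
So the minimum side is max(10, 9) = 10.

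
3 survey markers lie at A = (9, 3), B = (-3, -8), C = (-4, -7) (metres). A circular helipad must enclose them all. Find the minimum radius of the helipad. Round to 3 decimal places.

8.201

Side lengths²: AB² = 265, AC² = 269, BC² = 2.
Since AC² = 269 ≥ 265 + 2 = 267, the angle opposite AC is not acute, so the smallest enclosing circle has AC as diameter.
Centre = midpoint of AC = (2.5, -2), r² = 269/4 = 67.25.
r = √(67.25) ≈ 8.201.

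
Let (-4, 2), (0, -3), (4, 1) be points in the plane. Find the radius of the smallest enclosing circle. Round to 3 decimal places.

4.056

Call the three points A, B, C in the order given.
Side lengths²: AB² = 41, AC² = 65, BC² = 32.
Since AC² = 65 < 41 + 32 = 73, the triangle is acute, so the smallest enclosing circle is the circumcircle.
Circumcentre = (-1/18, 19/18), r² = 2665/162.
r = √(2665/162) ≈ 4.056.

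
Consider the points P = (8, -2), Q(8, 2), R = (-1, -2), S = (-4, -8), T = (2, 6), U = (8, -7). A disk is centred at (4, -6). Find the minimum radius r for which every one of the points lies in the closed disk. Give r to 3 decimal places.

The required radius is the distance from (4, -6) to the farthest point.
Squared distances: 32, 80, 41, 68, 148, 17.
Maximum is 148, attained at T.
r = √148 ≈ 12.166.

12.166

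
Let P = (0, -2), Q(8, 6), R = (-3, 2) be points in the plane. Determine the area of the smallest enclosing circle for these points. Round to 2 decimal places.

Side lengths²: PQ² = 128, PR² = 25, QR² = 137.
Since QR² = 137 < 128 + 25 = 153, the triangle is acute, so the smallest enclosing circle is the circumcircle.
Circumcentre = (39/14, 45/14), r² = 3425/98.
Area = π·r² = π·3425/98 ≈ 109.80.

109.80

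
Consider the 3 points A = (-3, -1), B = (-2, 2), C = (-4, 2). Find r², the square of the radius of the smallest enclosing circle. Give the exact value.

Side lengths²: AB² = 10, AC² = 10, BC² = 4.
Since AC² = 10 < 10 + 4 = 14, the triangle is acute, so the smallest enclosing circle is the circumcircle.
Circumcentre = (-3, 2/3), r² = 25/9.

25/9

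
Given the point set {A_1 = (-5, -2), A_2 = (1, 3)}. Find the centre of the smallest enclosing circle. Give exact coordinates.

(-2, 0.5)

The smallest circle enclosing two points has them as diameter endpoints.
Centre = midpoint = (-2, 0.5); r² = |A_1A_2|²/4 = 61/4 = 15.25.
Centre = (-2, 0.5).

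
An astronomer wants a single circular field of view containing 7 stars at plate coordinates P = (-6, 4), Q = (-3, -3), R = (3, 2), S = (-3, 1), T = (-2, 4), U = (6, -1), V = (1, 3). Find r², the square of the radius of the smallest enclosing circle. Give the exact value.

42.25

By Welzl's lemma the MEC is supported by two points (diametrically opposite) or three points (on a circumcircle).
The farthest pair is P–U with squared distance 169. The circle on this segment as diameter has centre (0, 1.5) and r² = 169/4 = 42.25.
Check Q: distance² to centre = 29.25 ≤ 42.25, so it lies inside.
All remaining points lie in this disk, and no smaller disk contains both endpoints, so this is the minimum enclosing circle.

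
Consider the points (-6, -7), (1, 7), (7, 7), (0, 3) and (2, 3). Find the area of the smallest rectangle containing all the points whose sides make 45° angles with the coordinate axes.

94.5

In coordinates u = x + y, v = x − y the rectangle is axis-aligned; the map (x,y)→(u,v) scales areas by 2.
u-values: -13, 8, 14, 3, 5; range = 14 − (-13) = 27.
v-values: 1, -6, 0, -3, -1; range = 1 − (-6) = 7.
Area = (27 × 7) / 2 = 94.5.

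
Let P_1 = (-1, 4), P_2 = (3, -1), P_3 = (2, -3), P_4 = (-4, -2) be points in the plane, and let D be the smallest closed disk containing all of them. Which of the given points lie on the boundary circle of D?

P_1, P_3, P_4

The minimum enclosing circle is determined by three boundary points: P_1, P_3, P_4.
Their circumcentre is (-15/26, 1/26) with r² = 5365/338.
The farthest remaining point P_2 is at distance² 4689/338 ≤ 5365/338.
The points at distance exactly r from the centre are P_1, P_3, P_4 — 3 points.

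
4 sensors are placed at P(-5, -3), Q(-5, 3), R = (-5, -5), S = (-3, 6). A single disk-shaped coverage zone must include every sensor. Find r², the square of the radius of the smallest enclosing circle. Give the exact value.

A smallest enclosing disk is always determined by at most three of the input points on its boundary.
The farthest pair is R–S with squared distance 125. The circle on this segment as diameter has centre (-4, 0.5) and r² = 125/4 = 31.25.
Check P: distance² to centre = 13.25 ≤ 31.25, so it lies inside.
All remaining points lie in this disk, and no smaller disk contains both endpoints, so this is the minimum enclosing circle.

31.25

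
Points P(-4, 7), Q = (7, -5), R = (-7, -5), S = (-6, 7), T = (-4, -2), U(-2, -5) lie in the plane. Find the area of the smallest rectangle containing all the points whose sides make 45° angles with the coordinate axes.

In coordinates u = x + y, v = x − y the rectangle is axis-aligned; the map (x,y)→(u,v) scales areas by 2.
u-values: 3, 2, -12, 1, -6, -7; range = 3 − (-12) = 15.
v-values: -11, 12, -2, -13, -2, 3; range = 12 − (-13) = 25.
Area = (15 × 25) / 2 = 187.5.

187.5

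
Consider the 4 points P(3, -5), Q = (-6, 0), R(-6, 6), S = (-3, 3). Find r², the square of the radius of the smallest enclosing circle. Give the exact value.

50.5

The farthest pair is P–R with squared distance 202. The circle on this segment as diameter has centre (-1.5, 0.5) and r² = 202/4 = 50.5.
Check Q: distance² to centre = 20.5 ≤ 50.5, so it lies inside.
All remaining points lie in this disk, and no smaller disk contains both endpoints, so this is the minimum enclosing circle.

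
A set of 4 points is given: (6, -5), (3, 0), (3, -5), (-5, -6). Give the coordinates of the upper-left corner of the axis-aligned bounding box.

x-range [-5, 6], y-range [-6, 0].
The upper-left corner is (-5, 0).

(-5, 0)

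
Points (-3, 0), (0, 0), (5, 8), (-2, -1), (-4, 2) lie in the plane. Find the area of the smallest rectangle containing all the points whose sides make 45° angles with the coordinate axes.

48

In coordinates u = x + y, v = x − y the rectangle is axis-aligned; the map (x,y)→(u,v) scales areas by 2.
u-values: -3, 0, 13, -3, -2; range = 13 − (-3) = 16.
v-values: -3, 0, -3, -1, -6; range = 0 − (-6) = 6.
Area = (16 × 6) / 2 = 48.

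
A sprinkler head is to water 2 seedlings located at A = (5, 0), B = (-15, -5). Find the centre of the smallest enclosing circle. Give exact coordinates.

(-5, -2.5)

The smallest circle enclosing two points has them as diameter endpoints.
Centre = midpoint = (-5, -2.5); r² = |AB|²/4 = 425/4 = 106.25.
Centre = (-5, -2.5).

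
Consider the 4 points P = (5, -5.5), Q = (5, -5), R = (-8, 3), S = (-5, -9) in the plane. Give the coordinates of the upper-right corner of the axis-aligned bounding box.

(5, 3)

x-range [-8, 5], y-range [-9, 3].
The upper-right corner is (5, 3).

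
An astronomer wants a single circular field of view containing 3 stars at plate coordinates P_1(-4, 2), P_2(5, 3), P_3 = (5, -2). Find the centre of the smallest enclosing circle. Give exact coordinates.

Side lengths²: P_1P_2² = 82, P_1P_3² = 97, P_2P_3² = 25.
Since P_1P_3² = 97 < 82 + 25 = 107, the triangle is acute, so the smallest enclosing circle is the circumcircle.
Circumcentre = (13/18, 0.5), r² = 3977/162.
Centre = (13/18, 0.5).

(13/18, 0.5)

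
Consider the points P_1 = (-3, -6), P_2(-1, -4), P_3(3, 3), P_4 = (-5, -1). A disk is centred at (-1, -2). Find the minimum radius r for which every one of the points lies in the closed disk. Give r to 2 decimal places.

The required radius is the distance from (-1, -2) to the farthest point.
Squared distances: 20, 4, 41, 17.
Maximum is 41, attained at P_3.
r = √41 ≈ 6.40.

6.40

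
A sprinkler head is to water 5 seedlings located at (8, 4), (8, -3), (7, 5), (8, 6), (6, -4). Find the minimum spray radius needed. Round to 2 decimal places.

5.10

The farthest pair is (8, 6)–(6, -4) with squared distance 104. The circle on this segment as diameter has centre (7, 1) and r² = 104/4 = 26.
Check (8, 4): distance² to centre = 10 ≤ 26, so it lies inside.
All remaining points lie in this disk, and no smaller disk contains both endpoints, so this is the minimum enclosing circle.
r = √26 ≈ 5.10.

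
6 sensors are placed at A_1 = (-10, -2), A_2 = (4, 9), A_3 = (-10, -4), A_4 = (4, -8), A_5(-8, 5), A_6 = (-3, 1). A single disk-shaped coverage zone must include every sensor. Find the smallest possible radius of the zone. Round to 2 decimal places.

9.93

A smallest enclosing disk is always determined by at most three of the input points on its boundary.
The minimum enclosing circle is determined by three boundary points: A_2, A_3, A_4.
Their circumcentre is (-8/7, 0.5) with r² = 19345/196.
The farthest remaining point A_1 is at distance² 16601/196 ≤ 19345/196.
r = √(19345/196) ≈ 9.93.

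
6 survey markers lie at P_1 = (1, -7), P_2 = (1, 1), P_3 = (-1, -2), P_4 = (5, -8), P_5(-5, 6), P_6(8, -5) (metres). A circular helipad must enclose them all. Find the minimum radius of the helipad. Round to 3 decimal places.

8.632

By Welzl's lemma the MEC is supported by two points (diametrically opposite) or three points (on a circumcircle).
The minimum enclosing circle is determined by three boundary points: P_4, P_5, P_6.
Their circumcentre is (7/12, -7/12) with r² = 5365/72.
The farthest remaining point P_1 is at distance² 2977/72 ≤ 5365/72.
r = √(5365/72) ≈ 8.632.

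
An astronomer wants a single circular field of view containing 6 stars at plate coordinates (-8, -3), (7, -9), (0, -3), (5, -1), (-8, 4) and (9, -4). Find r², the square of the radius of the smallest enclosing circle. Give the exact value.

The farthest pair is (7, -9)–(-8, 4) with squared distance 394. The circle on this segment as diameter has centre (-0.5, -2.5) and r² = 394/4 = 98.5.
Check (-8, -3): distance² to centre = 56.5 ≤ 98.5, so it lies inside.
All remaining points lie in this disk, and no smaller disk contains both endpoints, so this is the minimum enclosing circle.

98.5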